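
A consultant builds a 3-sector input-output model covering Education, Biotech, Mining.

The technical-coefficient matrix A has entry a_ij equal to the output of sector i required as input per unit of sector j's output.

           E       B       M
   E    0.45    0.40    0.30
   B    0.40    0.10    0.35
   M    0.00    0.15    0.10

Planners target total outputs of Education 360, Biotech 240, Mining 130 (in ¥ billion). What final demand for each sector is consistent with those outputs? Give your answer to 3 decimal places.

d_E = 63.000, d_B = 26.500, d_M = 81.000

I − A =
  [   0.55    -0.40    -0.30]
  [  -0.40     0.90    -0.35]
  [   0.00    -0.15     0.90]
d = (I − A) x:
  d_E = (+0.55)·360 + (-0.40)·240 + (-0.30)·130 = 63.000
  d_B = (-0.40)·360 + (+0.90)·240 + (-0.35)·130 = 26.500
  d_M = (+0.00)·360 + (-0.15)·240 + (+0.90)·130 = 81.000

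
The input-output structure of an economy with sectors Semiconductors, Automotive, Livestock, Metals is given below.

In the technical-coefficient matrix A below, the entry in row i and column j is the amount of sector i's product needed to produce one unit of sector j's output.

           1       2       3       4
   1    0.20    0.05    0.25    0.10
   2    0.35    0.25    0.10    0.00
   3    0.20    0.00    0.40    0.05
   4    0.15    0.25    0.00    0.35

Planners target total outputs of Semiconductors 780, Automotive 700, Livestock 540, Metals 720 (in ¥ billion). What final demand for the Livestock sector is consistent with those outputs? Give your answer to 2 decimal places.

d_3 = 132.00

I − A =
  [   0.80    -0.05    -0.25    -0.10]
  [  -0.35     0.75    -0.10     0.00]
  [  -0.20     0.00     0.60    -0.05]
  [  -0.15    -0.25     0.00     0.65]
d = (I − A) x:
  d_1 = (+0.80)·780 + (-0.05)·700 + (-0.25)·540 + (-0.10)·720 = 382.00
  d_2 = (-0.35)·780 + (+0.75)·700 + (-0.10)·540 + (+0.00)·720 = 198.00
  d_3 = (-0.20)·780 + (+0.00)·700 + (+0.60)·540 + (-0.05)·720 = 132.00
  d_4 = (-0.15)·780 + (-0.25)·700 + (+0.00)·540 + (+0.65)·720 = 176.00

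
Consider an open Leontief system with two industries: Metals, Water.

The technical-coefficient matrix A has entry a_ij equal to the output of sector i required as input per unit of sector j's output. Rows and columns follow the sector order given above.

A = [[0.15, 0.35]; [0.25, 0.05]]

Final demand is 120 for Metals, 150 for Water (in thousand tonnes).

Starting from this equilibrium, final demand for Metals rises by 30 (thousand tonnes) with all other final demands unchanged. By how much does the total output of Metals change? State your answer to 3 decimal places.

I − A =
  [   0.85    -0.35]
  [  -0.25     0.95]
det(I−A) = (0.85)(0.95) − (-0.35)(-0.25) = 0.7200
adj(I−A) = [[0.95, 0.35], [0.25, 0.85]]
(I − A)⁻¹ = adj(I−A) / det(I−A) ≈
  [   1.3194     0.4861]
  [   0.3472     1.1806]
Δx = (I − A)⁻¹ Δd with Δd having +30 in the Metals component and 0 elsewhere.
So Δx_M = L_MM · (+30), where L_MM = adj(I−A)_MM / det(I−A) = 0.95 / 0.7200.
Δx_M = 0.95 × (+30) / 0.7200 = 28.50 / 0.7200 ≈ 39.583.

Δx_M = 39.583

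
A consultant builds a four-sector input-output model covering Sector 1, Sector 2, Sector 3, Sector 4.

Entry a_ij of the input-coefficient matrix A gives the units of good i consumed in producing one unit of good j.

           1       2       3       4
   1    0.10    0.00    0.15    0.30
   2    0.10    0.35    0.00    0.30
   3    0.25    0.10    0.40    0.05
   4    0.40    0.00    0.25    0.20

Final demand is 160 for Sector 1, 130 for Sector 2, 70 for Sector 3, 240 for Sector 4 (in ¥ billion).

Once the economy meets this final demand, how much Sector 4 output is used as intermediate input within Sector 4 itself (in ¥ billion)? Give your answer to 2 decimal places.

I − A =
  [   0.90     0.00    -0.15    -0.30]
  [  -0.10     0.65     0.00    -0.30]
  [  -0.25    -0.10     0.60    -0.05]
  [  -0.40     0.00    -0.25     0.80]
Compute the cofactors C_ij = (−1)^(i+j)·(3×3 minor ij) of I−A; the adjugate is their transpose:
adj(I−A) = Cᵀ =
  [ 0.296375   0.019500   0.126750   0.126375]
  [ 0.137500   0.297000   0.105000   0.169500]
  [ 0.163000   0.060000   0.390000   0.108000]
  [ 0.199125   0.028500   0.185250   0.325125]
det(I−A) = Σ_j (I−A)_1j·C_1j = (0.90)(0.296375) + (0.00)(0.137500) + (-0.15)(0.163000) + (-0.30)(0.199125) = 0.18255
(I − A)⁻¹ = adj(I−A) / det(I−A) ≈
  [   1.6235     0.1068     0.6943     0.6923]
  [   0.7532     1.6270     0.5752     0.9285]
  [   0.8929     0.3287     2.1364     0.5916]
  [   1.0908     0.1561     1.0148     1.7810]
First solve x = (I − A)⁻¹ d = adj(I−A)·d / det(I−A); in particular x_4 = (0.199125·160 + 0.028500·130 + 0.185250·70 + 0.325125·240) / 0.18255 = 126.5625 / 0.18255 ≈ 693.3032.
Intermediate flow from 4 to 4: z_44 = a_44 · x_4 = 0.20 × 126.5625 / 0.18255 = 25.3125 / 0.18255 ≈ 138.66.

z_44 = 138.66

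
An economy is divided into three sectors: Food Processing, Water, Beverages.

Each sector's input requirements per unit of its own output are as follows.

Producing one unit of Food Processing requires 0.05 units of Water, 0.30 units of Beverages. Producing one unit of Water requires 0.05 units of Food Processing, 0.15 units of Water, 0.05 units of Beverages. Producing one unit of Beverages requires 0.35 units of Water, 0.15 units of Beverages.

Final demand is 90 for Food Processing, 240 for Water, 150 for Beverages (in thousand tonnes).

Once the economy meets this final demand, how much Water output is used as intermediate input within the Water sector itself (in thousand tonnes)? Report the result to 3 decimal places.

z_22 = 58.006

I − A =
  [   1.00    -0.05     0.00]
  [  -0.05     0.85    -0.35]
  [  -0.30    -0.05     0.85]
Cofactors of I−A, C_ij = (−1)^(i+j)·(minor ij) (rows/columns in the sector order above):
  C_11 = (0.85)(0.85) − (-0.35)(-0.05) = 0.7050
  C_12 = −[(-0.05)(0.85) − (-0.35)(-0.30)] = 0.1475
  C_13 = (-0.05)(-0.05) − (0.85)(-0.30) = 0.2575
  C_21 = −[(-0.05)(0.85) − (0.00)(-0.05)] = 0.0425
  C_22 = (1.00)(0.85) − (0.00)(-0.30) = 0.8500
  C_23 = −[(1.00)(-0.05) − (-0.05)(-0.30)] = 0.0650
  C_31 = (-0.05)(-0.35) − (0.00)(0.85) = 0.0175
  C_32 = −[(1.00)(-0.35) − (0.00)(-0.05)] = 0.3500
  C_33 = (1.00)(0.85) − (-0.05)(-0.05) = 0.8475
det(I−A) = Σ_j (I−A)_1j·C_1j = (1.00)(0.7050) + (-0.05)(0.1475) + (0.00)(0.2575) = 0.697625
adj(I−A) = Cᵀ =
  [ 0.7050   0.0425   0.0175]
  [ 0.1475   0.8500   0.3500]
  [ 0.2575   0.0650   0.8475]
(I − A)⁻¹ = adj(I−A) / det(I−A) ≈
  [   1.0106     0.0609     0.0251]
  [   0.2114     1.2184     0.5017]
  [   0.3691     0.0932     1.2148]
First solve x = (I − A)⁻¹ d = adj(I−A)·d / det(I−A); in particular x_2 = (0.1475·90 + 0.8500·240 + 0.3500·150) / 0.697625 = 269.775 / 0.697625 ≈ 386.70489.
Intermediate flow from 2 to 2: z_22 = a_22 · x_2 = 0.15 × 269.775 / 0.697625 = 40.46625 / 0.697625 ≈ 58.006.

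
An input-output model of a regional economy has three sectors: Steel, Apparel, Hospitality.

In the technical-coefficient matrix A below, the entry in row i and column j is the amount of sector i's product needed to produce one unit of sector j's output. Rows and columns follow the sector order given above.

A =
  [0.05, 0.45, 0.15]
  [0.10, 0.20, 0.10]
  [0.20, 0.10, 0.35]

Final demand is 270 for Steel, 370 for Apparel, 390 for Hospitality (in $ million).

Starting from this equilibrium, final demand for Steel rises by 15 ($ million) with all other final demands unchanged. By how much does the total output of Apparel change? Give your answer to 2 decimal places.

I − A =
  [   0.95    -0.45    -0.15]
  [  -0.10     0.80    -0.10]
  [  -0.20    -0.10     0.65]
Cofactors of I−A, C_ij = (−1)^(i+j)·(minor ij) (rows/columns in the sector order above):
  C_11 = (0.80)(0.65) − (-0.10)(-0.10) = 0.5100
  C_12 = −[(-0.10)(0.65) − (-0.10)(-0.20)] = 0.0850
  C_13 = (-0.10)(-0.10) − (0.80)(-0.20) = 0.1700
  C_21 = −[(-0.45)(0.65) − (-0.15)(-0.10)] = 0.3075
  C_22 = (0.95)(0.65) − (-0.15)(-0.20) = 0.5875
  C_23 = −[(0.95)(-0.10) − (-0.45)(-0.20)] = 0.1850
  C_31 = (-0.45)(-0.10) − (-0.15)(0.80) = 0.1650
  C_32 = −[(0.95)(-0.10) − (-0.15)(-0.10)] = 0.1100
  C_33 = (0.95)(0.80) − (-0.45)(-0.10) = 0.7150
det(I−A) = Σ_j (I−A)_1j·C_1j = (0.95)(0.5100) + (-0.45)(0.0850) + (-0.15)(0.1700) = 0.42075
adj(I−A) = Cᵀ =
  [ 0.5100   0.3075   0.1650]
  [ 0.0850   0.5875   0.1100]
  [ 0.1700   0.1850   0.7150]
(I − A)⁻¹ = adj(I−A) / det(I−A) ≈
  [   1.2121     0.7308     0.3922]
  [   0.2020     1.3963     0.2614]
  [   0.4040     0.4397     1.6993]
Δx = (I − A)⁻¹ Δd with Δd having +15 in the Steel component and 0 elsewhere.
So Δx_2 = L_21 · (+15), where L_21 = adj(I−A)_21 / det(I−A) = 0.0850 / 0.42075.
Δx_2 = 0.0850 × (+15) / 0.42075 = 1.275 / 0.42075 ≈ 3.03.

Δx_2 = 3.03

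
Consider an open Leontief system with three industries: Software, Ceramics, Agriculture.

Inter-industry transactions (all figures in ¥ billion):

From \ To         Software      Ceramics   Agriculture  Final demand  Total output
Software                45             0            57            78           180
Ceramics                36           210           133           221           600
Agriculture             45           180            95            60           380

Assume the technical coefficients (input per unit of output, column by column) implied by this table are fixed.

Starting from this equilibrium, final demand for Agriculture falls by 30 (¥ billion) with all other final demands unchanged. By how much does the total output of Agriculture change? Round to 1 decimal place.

Δx_A = -57.7

Technical coefficients a_ij = z_ij / X_j:
  a_SS = 45/180 = 0.25, a_CS = 36/180 = 0.20, a_AS = 45/180 = 0.25
  a_SC = 0/600 = 0.00, a_CC = 210/600 = 0.35, a_AC = 180/600 = 0.30
  a_SA = 57/380 = 0.15, a_CA = 133/380 = 0.35, a_AA = 95/380 = 0.25
I − A =
  [   0.75     0.00    -0.15]
  [  -0.20     0.65    -0.35]
  [  -0.25    -0.30     0.75]
Cofactors of I−A, C_ij = (−1)^(i+j)·(minor ij) (rows/columns in the sector order above):
  C_11 = (0.65)(0.75) − (-0.35)(-0.30) = 0.3825
  C_12 = −[(-0.20)(0.75) − (-0.35)(-0.25)] = 0.2375
  C_13 = (-0.20)(-0.30) − (0.65)(-0.25) = 0.2225
  C_21 = −[(0.00)(0.75) − (-0.15)(-0.30)] = 0.0450
  C_22 = (0.75)(0.75) − (-0.15)(-0.25) = 0.5250
  C_23 = −[(0.75)(-0.30) − (0.00)(-0.25)] = 0.2250
  C_31 = (0.00)(-0.35) − (-0.15)(0.65) = 0.0975
  C_32 = −[(0.75)(-0.35) − (-0.15)(-0.20)] = 0.2925
  C_33 = (0.75)(0.65) − (0.00)(-0.20) = 0.4875
det(I−A) = Σ_j (I−A)_1j·C_1j = (0.75)(0.3825) + (0.00)(0.2375) + (-0.15)(0.2225) = 0.2535
adj(I−A) = Cᵀ =
  [ 0.3825   0.0450   0.0975]
  [ 0.2375   0.5250   0.2925]
  [ 0.2225   0.2250   0.4875]
(I − A)⁻¹ = adj(I−A) / det(I−A) ≈
  [   1.5089     0.1775     0.3846]
  [   0.9369     2.0710     1.1538]
  [   0.8777     0.8876     1.9231]
Δx = (I − A)⁻¹ Δd with Δd having -30 in the Agriculture component and 0 elsewhere.
So Δx_A = L_AA · (-30), where L_AA = adj(I−A)_AA / det(I−A) = 0.4875 / 0.2535.
Δx_A = 0.4875 × (-30) / 0.2535 = -14.625 / 0.2535 ≈ -57.7.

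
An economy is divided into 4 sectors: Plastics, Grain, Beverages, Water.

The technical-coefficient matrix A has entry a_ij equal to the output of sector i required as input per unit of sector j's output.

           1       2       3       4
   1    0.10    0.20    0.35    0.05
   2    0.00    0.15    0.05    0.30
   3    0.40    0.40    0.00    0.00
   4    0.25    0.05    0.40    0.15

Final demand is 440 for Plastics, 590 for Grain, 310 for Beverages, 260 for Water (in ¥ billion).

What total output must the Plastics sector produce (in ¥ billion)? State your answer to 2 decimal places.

x_1 = 1390.55

I − A =
  [   0.90    -0.20    -0.35    -0.05]
  [   0.00     0.85    -0.05    -0.30]
  [  -0.40    -0.40     1.00     0.00]
  [  -0.25    -0.05    -0.40     0.85]
Compute the cofactors C_ij = (−1)^(i+j)·(3×3 minor ij) of I−A; the adjugate is their transpose:
adj(I−A) = Cᵀ =
  [ 0.642500   0.299500   0.297250   0.143500]
  [ 0.140000   0.625500   0.171875   0.229000]
  [ 0.313000   0.370000   0.611125   0.149000]
  [ 0.344500   0.299000   0.385125   0.624000]
det(I−A) = Σ_j (I−A)_1j·C_1j = (0.90)(0.642500) + (-0.20)(0.140000) + (-0.35)(0.313000) + (-0.05)(0.344500) = 0.423475
(I − A)⁻¹ = adj(I−A) / det(I−A) ≈
  [   1.5172     0.7072     0.7019     0.3389]
  [   0.3306     1.4771     0.4059     0.5408]
  [   0.7391     0.8737     1.4431     0.3519]
  [   0.8135     0.7061     0.9094     1.4735]
x = (I − A)⁻¹ d = adj(I−A)·d / det(I−A), with det(I−A) = 0.423475:
  x_1 = (0.642500·440 + 0.299500·590 + 0.297250·310 + 0.143500·260) / 0.423475 = 588.8625 / 0.423475 ≈ 1390.55
  x_2 = (0.140000·440 + 0.625500·590 + 0.171875·310 + 0.229000·260) / 0.423475 = 543.46625 / 0.423475 ≈ 1283.35
  x_3 = (0.313000·440 + 0.370000·590 + 0.611125·310 + 0.149000·260) / 0.423475 = 584.20875 / 0.423475 ≈ 1379.56
  x_4 = (0.344500·440 + 0.299000·590 + 0.385125·310 + 0.624000·260) / 0.423475 = 609.61875 / 0.423475 ≈ 1439.56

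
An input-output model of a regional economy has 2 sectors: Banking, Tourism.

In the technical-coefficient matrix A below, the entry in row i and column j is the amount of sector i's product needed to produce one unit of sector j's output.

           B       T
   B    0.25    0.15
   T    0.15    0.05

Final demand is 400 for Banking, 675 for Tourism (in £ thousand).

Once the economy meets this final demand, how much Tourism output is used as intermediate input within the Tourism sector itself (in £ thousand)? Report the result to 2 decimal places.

z_TT = 41.03

I − A =
  [   0.75    -0.15]
  [  -0.15     0.95]
det(I−A) = (0.75)(0.95) − (-0.15)(-0.15) = 0.6900
adj(I−A) = [[0.95, 0.15], [0.15, 0.75]]
(I − A)⁻¹ = adj(I−A) / det(I−A) ≈
  [   1.3768     0.2174]
  [   0.2174     1.0870]
First solve x = (I − A)⁻¹ d = adj(I−A)·d / det(I−A); in particular x_T = (0.15·400 + 0.75·675) / 0.6900 = 566.25 / 0.6900 ≈ 820.6522.
Intermediate flow from T to T: z_TT = a_TT · x_T = 0.05 × 566.25 / 0.6900 = 28.3125 / 0.6900 ≈ 41.03.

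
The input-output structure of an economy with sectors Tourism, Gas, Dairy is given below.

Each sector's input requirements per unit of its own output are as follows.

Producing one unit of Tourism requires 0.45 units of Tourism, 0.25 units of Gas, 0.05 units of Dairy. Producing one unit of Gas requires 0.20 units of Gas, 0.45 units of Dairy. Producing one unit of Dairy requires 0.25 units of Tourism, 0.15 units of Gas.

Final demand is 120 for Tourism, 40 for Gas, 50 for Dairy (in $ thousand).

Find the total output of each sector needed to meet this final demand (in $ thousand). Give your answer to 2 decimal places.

x_1 = 280.74, x_2 = 163.54, x_3 = 137.63

I − A =
  [   0.55     0.00    -0.25]
  [  -0.25     0.80    -0.15]
  [  -0.05    -0.45     1.00]
Cofactors of I−A, C_ij = (−1)^(i+j)·(minor ij) (rows/columns in the sector order above):
  C_11 = (0.80)(1.00) − (-0.15)(-0.45) = 0.7325
  C_12 = −[(-0.25)(1.00) − (-0.15)(-0.05)] = 0.2575
  C_13 = (-0.25)(-0.45) − (0.80)(-0.05) = 0.1525
  C_21 = −[(0.00)(1.00) − (-0.25)(-0.45)] = 0.1125
  C_22 = (0.55)(1.00) − (-0.25)(-0.05) = 0.5375
  C_23 = −[(0.55)(-0.45) − (0.00)(-0.05)] = 0.2475
  C_31 = (0.00)(-0.15) − (-0.25)(0.80) = 0.2000
  C_32 = −[(0.55)(-0.15) − (-0.25)(-0.25)] = 0.1450
  C_33 = (0.55)(0.80) − (0.00)(-0.25) = 0.4400
det(I−A) = Σ_j (I−A)_1j·C_1j = (0.55)(0.7325) + (0.00)(0.2575) + (-0.25)(0.1525) = 0.36475
adj(I−A) = Cᵀ =
  [ 0.7325   0.1125   0.2000]
  [ 0.2575   0.5375   0.1450]
  [ 0.1525   0.2475   0.4400]
(I − A)⁻¹ = adj(I−A) / det(I−A) ≈
  [   2.0082     0.3084     0.5483]
  [   0.7060     1.4736     0.3975]
  [   0.4181     0.6785     1.2063]
x = (I − A)⁻¹ d = adj(I−A)·d / det(I−A), with det(I−A) = 0.36475:
  x_1 = (0.7325·120 + 0.1125·40 + 0.2000·50) / 0.36475 = 102.40 / 0.36475 ≈ 280.74
  x_2 = (0.2575·120 + 0.5375·40 + 0.1450·50) / 0.36475 = 59.65 / 0.36475 ≈ 163.54
  x_3 = (0.1525·120 + 0.2475·40 + 0.4400·50) / 0.36475 = 50.20 / 0.36475 ≈ 137.63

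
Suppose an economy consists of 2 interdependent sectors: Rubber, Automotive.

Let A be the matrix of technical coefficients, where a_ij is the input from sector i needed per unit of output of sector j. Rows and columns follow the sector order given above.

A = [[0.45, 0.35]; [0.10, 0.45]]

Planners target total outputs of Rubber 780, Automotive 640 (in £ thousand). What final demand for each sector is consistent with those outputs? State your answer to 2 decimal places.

I − A =
  [   0.55    -0.35]
  [  -0.10     0.55]
d = (I − A) x:
  d_1 = (+0.55)·780 + (-0.35)·640 = 205.00
  d_2 = (-0.10)·780 + (+0.55)·640 = 274.00

d_1 = 205.00, d_2 = 274.00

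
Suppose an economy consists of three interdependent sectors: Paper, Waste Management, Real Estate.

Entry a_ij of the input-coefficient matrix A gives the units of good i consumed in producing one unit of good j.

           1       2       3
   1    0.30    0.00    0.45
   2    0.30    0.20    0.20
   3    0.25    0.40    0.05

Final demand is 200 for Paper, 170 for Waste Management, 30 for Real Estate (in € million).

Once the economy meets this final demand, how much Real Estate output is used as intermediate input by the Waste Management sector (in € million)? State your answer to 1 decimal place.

I − A =
  [   0.70     0.00    -0.45]
  [  -0.30     0.80    -0.20]
  [  -0.25    -0.40     0.95]
Cofactors of I−A, C_ij = (−1)^(i+j)·(minor ij) (rows/columns in the sector order above):
  C_11 = (0.80)(0.95) − (-0.20)(-0.40) = 0.6800
  C_12 = −[(-0.30)(0.95) − (-0.20)(-0.25)] = 0.3350
  C_13 = (-0.30)(-0.40) − (0.80)(-0.25) = 0.3200
  C_21 = −[(0.00)(0.95) − (-0.45)(-0.40)] = 0.1800
  C_22 = (0.70)(0.95) − (-0.45)(-0.25) = 0.5525
  C_23 = −[(0.70)(-0.40) − (0.00)(-0.25)] = 0.2800
  C_31 = (0.00)(-0.20) − (-0.45)(0.80) = 0.3600
  C_32 = −[(0.70)(-0.20) − (-0.45)(-0.30)] = 0.2750
  C_33 = (0.70)(0.80) − (0.00)(-0.30) = 0.5600
det(I−A) = Σ_j (I−A)_1j·C_1j = (0.70)(0.6800) + (0.00)(0.3350) + (-0.45)(0.3200) = 0.3320
adj(I−A) = Cᵀ =
  [ 0.6800   0.1800   0.3600]
  [ 0.3350   0.5525   0.2750]
  [ 0.3200   0.2800   0.5600]
(I − A)⁻¹ = adj(I−A) / det(I−A) ≈
  [   2.0482     0.5422     1.0843]
  [   1.0090     1.6642     0.8283]
  [   0.9639     0.8434     1.6867]
First solve x = (I − A)⁻¹ d = adj(I−A)·d / det(I−A); in particular x_2 = (0.3350·200 + 0.5525·170 + 0.2750·30) / 0.3320 = 169.175 / 0.3320 ≈ 509.563.
Intermediate flow from 3 to 2: z_32 = a_32 · x_2 = 0.40 × 169.175 / 0.3320 = 67.67 / 0.3320 ≈ 203.8.

z_32 = 203.8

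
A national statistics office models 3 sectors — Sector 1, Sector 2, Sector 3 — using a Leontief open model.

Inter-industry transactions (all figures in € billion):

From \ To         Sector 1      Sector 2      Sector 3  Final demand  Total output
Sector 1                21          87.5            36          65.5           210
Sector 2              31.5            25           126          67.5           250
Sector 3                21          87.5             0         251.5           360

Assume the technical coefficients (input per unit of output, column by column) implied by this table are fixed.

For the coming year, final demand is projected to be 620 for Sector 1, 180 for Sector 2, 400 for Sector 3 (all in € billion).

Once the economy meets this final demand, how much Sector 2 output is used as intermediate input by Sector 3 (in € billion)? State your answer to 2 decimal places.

z_23 = 256.18

Technical coefficients a_ij = z_ij / X_j:
  a_11 = 21/210 = 0.10, a_21 = 31.5/210 = 0.15, a_31 = 21/210 = 0.10
  a_12 = 87.5/250 = 0.35, a_22 = 25/250 = 0.10, a_32 = 87.5/250 = 0.35
  a_13 = 36/360 = 0.10, a_23 = 126/360 = 0.35, a_33 = 0/360 = 0.00
I − A =
  [   0.90    -0.35    -0.10]
  [  -0.15     0.90    -0.35]
  [  -0.10    -0.35     1.00]
Cofactors of I−A, C_ij = (−1)^(i+j)·(minor ij) (rows/columns in the sector order above):
  C_11 = (0.90)(1.00) − (-0.35)(-0.35) = 0.7775
  C_12 = −[(-0.15)(1.00) − (-0.35)(-0.10)] = 0.1850
  C_13 = (-0.15)(-0.35) − (0.90)(-0.10) = 0.1425
  C_21 = −[(-0.35)(1.00) − (-0.10)(-0.35)] = 0.3850
  C_22 = (0.90)(1.00) − (-0.10)(-0.10) = 0.8900
  C_23 = −[(0.90)(-0.35) − (-0.35)(-0.10)] = 0.3500
  C_31 = (-0.35)(-0.35) − (-0.10)(0.90) = 0.2125
  C_32 = −[(0.90)(-0.35) − (-0.10)(-0.15)] = 0.3300
  C_33 = (0.90)(0.90) − (-0.35)(-0.15) = 0.7575
det(I−A) = Σ_j (I−A)_1j·C_1j = (0.90)(0.7775) + (-0.35)(0.1850) + (-0.10)(0.1425) = 0.62075
adj(I−A) = Cᵀ =
  [ 0.7775   0.3850   0.2125]
  [ 0.1850   0.8900   0.3300]
  [ 0.1425   0.3500   0.7575]
(I − A)⁻¹ = adj(I−A) / det(I−A) ≈
  [   1.2525     0.6202     0.3423]
  [   0.2980     1.4337     0.5316]
  [   0.2296     0.5638     1.2203]
First solve x = (I − A)⁻¹ d = adj(I−A)·d / det(I−A); in particular x_3 = (0.1425·620 + 0.3500·180 + 0.7575·400) / 0.62075 = 454.35 / 0.62075 ≈ 731.9372.
Intermediate flow from 2 to 3: z_23 = a_23 · x_3 = 0.35 × 454.35 / 0.62075 = 159.0225 / 0.62075 ≈ 256.18.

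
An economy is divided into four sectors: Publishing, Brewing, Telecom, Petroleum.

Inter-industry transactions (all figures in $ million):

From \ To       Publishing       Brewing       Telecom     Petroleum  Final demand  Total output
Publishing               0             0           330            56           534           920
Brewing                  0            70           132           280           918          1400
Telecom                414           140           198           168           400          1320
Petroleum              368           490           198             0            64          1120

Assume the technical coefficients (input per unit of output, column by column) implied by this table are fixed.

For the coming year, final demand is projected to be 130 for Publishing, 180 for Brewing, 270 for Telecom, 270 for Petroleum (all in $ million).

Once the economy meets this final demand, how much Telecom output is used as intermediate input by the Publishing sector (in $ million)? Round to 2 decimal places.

Technical coefficients a_ij = z_ij / X_j:
  a_11 = 0/920 = 0.00, a_21 = 0/920 = 0.00, a_31 = 414/920 = 0.45, a_41 = 368/920 = 0.40
  a_12 = 0/1400 = 0.00, a_22 = 70/1400 = 0.05, a_32 = 140/1400 = 0.10, a_42 = 490/1400 = 0.35
  a_13 = 330/1320 = 0.25, a_23 = 132/1320 = 0.10, a_33 = 198/1320 = 0.15, a_43 = 198/1320 = 0.15
  a_14 = 56/1120 = 0.05, a_24 = 280/1120 = 0.25, a_34 = 168/1120 = 0.15, a_44 = 0/1120 = 0.00
I − A =
  [   1.00     0.00    -0.25    -0.05]
  [   0.00     0.95    -0.10    -0.25]
  [  -0.45    -0.10     0.85    -0.15]
  [  -0.40    -0.35    -0.15     1.00]
Compute the cofactors C_ij = (−1)^(i+j)·(3×3 minor ij) of I−A; the adjugate is their transpose:
adj(I−A) = Cᵀ =
  [ 0.692750   0.053750   0.224500   0.081750]
  [ 0.152875   0.679625   0.160500   0.201625]
  [ 0.455125   0.158375   0.843500   0.188875]
  [ 0.398875   0.283125   0.272500   0.690625]
det(I−A) = Σ_j (I−A)_1j·C_1j = (1.00)(0.692750) + (0.00)(0.152875) + (-0.25)(0.455125) + (-0.05)(0.398875) = 0.559025
(I − A)⁻¹ = adj(I−A) / det(I−A) ≈
  [   1.2392     0.0961     0.4016     0.1462]
  [   0.2735     1.2157     0.2871     0.3607]
  [   0.8141     0.2833     1.5089     0.3379]
  [   0.7135     0.5065     0.4875     1.2354]
First solve x = (I − A)⁻¹ d = adj(I−A)·d / det(I−A); in particular x_1 = (0.692750·130 + 0.053750·180 + 0.224500·270 + 0.081750·270) / 0.559025 = 182.42 / 0.559025 ≈ 326.3181.
Intermediate flow from 3 to 1: z_31 = a_31 · x_1 = 0.45 × 182.42 / 0.559025 = 82.089 / 0.559025 ≈ 146.84.

z_31 = 146.84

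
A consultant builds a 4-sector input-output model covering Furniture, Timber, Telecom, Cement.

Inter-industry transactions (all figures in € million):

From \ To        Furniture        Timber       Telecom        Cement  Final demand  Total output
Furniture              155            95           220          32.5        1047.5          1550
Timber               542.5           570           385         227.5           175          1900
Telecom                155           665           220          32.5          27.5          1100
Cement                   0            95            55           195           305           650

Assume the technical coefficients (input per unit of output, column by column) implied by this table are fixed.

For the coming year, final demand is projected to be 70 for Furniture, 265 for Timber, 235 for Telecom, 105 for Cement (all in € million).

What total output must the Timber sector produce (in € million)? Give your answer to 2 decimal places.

Technical coefficients a_ij = z_ij / X_j:
  a_11 = 155/1550 = 0.10, a_21 = 542.5/1550 = 0.35, a_31 = 155/1550 = 0.10, a_41 = 0/1550 = 0.00
  a_12 = 95/1900 = 0.05, a_22 = 570/1900 = 0.30, a_32 = 665/1900 = 0.35, a_42 = 95/1900 = 0.05
  a_13 = 220/1100 = 0.20, a_23 = 385/1100 = 0.35, a_33 = 220/1100 = 0.20, a_43 = 55/1100 = 0.05
  a_14 = 32.5/650 = 0.05, a_24 = 227.5/650 = 0.35, a_34 = 32.5/650 = 0.05, a_44 = 195/650 = 0.30
I − A =
  [   0.90    -0.05    -0.20    -0.05]
  [  -0.35     0.70    -0.35    -0.35]
  [  -0.10    -0.35     0.80    -0.05]
  [   0.00    -0.05    -0.05     0.70]
Compute the cofactors C_ij = (−1)^(i+j)·(3×3 minor ij) of I−A; the adjugate is their transpose:
adj(I−A) = Cᵀ =
  [ 0.283500   0.080250   0.110250   0.068250]
  [ 0.221375   0.487500   0.286125   0.280000]
  [ 0.133875   0.226500   0.412125   0.152250]
  [ 0.025375   0.051000   0.049875   0.339500]
det(I−A) = Σ_j (I−A)_1j·C_1j = (0.90)(0.283500) + (-0.05)(0.221375) + (-0.20)(0.133875) + (-0.05)(0.025375) = 0.2160375
(I − A)⁻¹ = adj(I−A) / det(I−A) ≈
  [   1.3123     0.3715     0.5103     0.3159]
  [   1.0247     2.2566     1.3244     1.2961]
  [   0.6197     1.0484     1.9077     0.7047]
  [   0.1175     0.2361     0.2309     1.5715]
x = (I − A)⁻¹ d = adj(I−A)·d / det(I−A), with det(I−A) = 0.2160375:
  x_1 = (0.283500·70 + 0.080250·265 + 0.110250·235 + 0.068250·105) / 0.2160375 = 74.18625 / 0.2160375 ≈ 343.40
  x_2 = (0.221375·70 + 0.487500·265 + 0.286125·235 + 0.280000·105) / 0.2160375 = 241.323125 / 0.2160375 ≈ 1117.04
  x_3 = (0.133875·70 + 0.226500·265 + 0.412125·235 + 0.152250·105) / 0.2160375 = 182.229375 / 0.2160375 ≈ 843.51
  x_4 = (0.025375·70 + 0.051000·265 + 0.049875·235 + 0.339500·105) / 0.2160375 = 62.659375 / 0.2160375 ≈ 290.04

x_2 = 1117.04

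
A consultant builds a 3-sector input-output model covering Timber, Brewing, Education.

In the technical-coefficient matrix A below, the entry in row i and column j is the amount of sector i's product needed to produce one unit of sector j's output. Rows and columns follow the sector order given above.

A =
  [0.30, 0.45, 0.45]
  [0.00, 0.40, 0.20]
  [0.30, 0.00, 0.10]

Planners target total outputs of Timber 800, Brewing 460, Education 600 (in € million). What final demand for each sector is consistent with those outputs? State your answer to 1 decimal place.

d_1 = 83.0, d_2 = 156.0, d_3 = 300.0

I − A =
  [   0.70    -0.45    -0.45]
  [   0.00     0.60    -0.20]
  [  -0.30     0.00     0.90]
d = (I − A) x:
  d_1 = (+0.70)·800 + (-0.45)·460 + (-0.45)·600 = 83.0
  d_2 = (+0.00)·800 + (+0.60)·460 + (-0.20)·600 = 156.0
  d_3 = (-0.30)·800 + (+0.00)·460 + (+0.90)·600 = 300.0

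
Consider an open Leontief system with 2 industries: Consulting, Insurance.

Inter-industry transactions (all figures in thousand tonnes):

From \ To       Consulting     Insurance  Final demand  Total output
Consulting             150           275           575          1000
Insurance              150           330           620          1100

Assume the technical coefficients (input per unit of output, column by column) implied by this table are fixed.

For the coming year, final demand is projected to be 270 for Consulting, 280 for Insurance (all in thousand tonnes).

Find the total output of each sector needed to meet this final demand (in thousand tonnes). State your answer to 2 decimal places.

x_C = 464.57, x_I = 499.55

Technical coefficients a_ij = z_ij / X_j:
  a_CC = 150/1000 = 0.15, a_IC = 150/1000 = 0.15
  a_CI = 275/1100 = 0.25, a_II = 330/1100 = 0.30
I − A =
  [   0.85    -0.25]
  [  -0.15     0.70]
det(I−A) = (0.85)(0.70) − (-0.25)(-0.15) = 0.5575
adj(I−A) = [[0.70, 0.25], [0.15, 0.85]]
(I − A)⁻¹ = adj(I−A) / det(I−A) ≈
  [   1.2556     0.4484]
  [   0.2691     1.5247]
x = (I − A)⁻¹ d = adj(I−A)·d / det(I−A), with det(I−A) = 0.5575:
  x_C = (0.70·270 + 0.25·280) / 0.5575 = 259.00 / 0.5575 ≈ 464.57
  x_I = (0.15·270 + 0.85·280) / 0.5575 = 278.50 / 0.5575 ≈ 499.55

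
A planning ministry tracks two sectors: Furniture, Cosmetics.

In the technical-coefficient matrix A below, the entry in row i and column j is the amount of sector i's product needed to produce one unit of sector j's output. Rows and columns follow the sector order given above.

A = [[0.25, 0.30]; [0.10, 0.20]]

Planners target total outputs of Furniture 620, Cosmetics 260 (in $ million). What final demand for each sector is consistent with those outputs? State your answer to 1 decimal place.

I − A =
  [   0.75    -0.30]
  [  -0.10     0.80]
d = (I − A) x:
  d_1 = (+0.75)·620 + (-0.30)·260 = 387.0
  d_2 = (-0.10)·620 + (+0.80)·260 = 146.0

d_1 = 387.0, d_2 = 146.0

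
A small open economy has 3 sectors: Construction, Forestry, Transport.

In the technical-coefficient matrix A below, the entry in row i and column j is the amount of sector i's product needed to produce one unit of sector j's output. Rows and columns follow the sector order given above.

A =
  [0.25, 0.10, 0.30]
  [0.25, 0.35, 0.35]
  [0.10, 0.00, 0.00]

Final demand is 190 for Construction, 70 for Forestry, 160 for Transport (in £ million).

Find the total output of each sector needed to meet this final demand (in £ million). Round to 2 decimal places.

I − A =
  [   0.75    -0.10    -0.30]
  [  -0.25     0.65    -0.35]
  [  -0.10     0.00     1.00]
Cofactors of I−A, C_ij = (−1)^(i+j)·(minor ij) (rows/columns in the sector order above):
  C_11 = (0.65)(1.00) − (-0.35)(0.00) = 0.6500
  C_12 = −[(-0.25)(1.00) − (-0.35)(-0.10)] = 0.2850
  C_13 = (-0.25)(0.00) − (0.65)(-0.10) = 0.0650
  C_21 = −[(-0.10)(1.00) − (-0.30)(0.00)] = 0.1000
  C_22 = (0.75)(1.00) − (-0.30)(-0.10) = 0.7200
  C_23 = −[(0.75)(0.00) − (-0.10)(-0.10)] = 0.0100
  C_31 = (-0.10)(-0.35) − (-0.30)(0.65) = 0.2300
  C_32 = −[(0.75)(-0.35) − (-0.30)(-0.25)] = 0.3375
  C_33 = (0.75)(0.65) − (-0.10)(-0.25) = 0.4625
det(I−A) = Σ_j (I−A)_1j·C_1j = (0.75)(0.6500) + (-0.10)(0.2850) + (-0.30)(0.0650) = 0.4395
adj(I−A) = Cᵀ =
  [ 0.6500   0.1000   0.2300]
  [ 0.2850   0.7200   0.3375]
  [ 0.0650   0.0100   0.4625]
(I − A)⁻¹ = adj(I−A) / det(I−A) ≈
  [   1.4790     0.2275     0.5233]
  [   0.6485     1.6382     0.7679]
  [   0.1479     0.0228     1.0523]
x = (I − A)⁻¹ d = adj(I−A)·d / det(I−A), with det(I−A) = 0.4395:
  x_1 = (0.6500·190 + 0.1000·70 + 0.2300·160) / 0.4395 = 167.30 / 0.4395 ≈ 380.66
  x_2 = (0.2850·190 + 0.7200·70 + 0.3375·160) / 0.4395 = 158.55 / 0.4395 ≈ 360.75
  x_3 = (0.0650·190 + 0.0100·70 + 0.4625·160) / 0.4395 = 87.05 / 0.4395 ≈ 198.07

x_1 = 380.66, x_2 = 360.75, x_3 = 198.07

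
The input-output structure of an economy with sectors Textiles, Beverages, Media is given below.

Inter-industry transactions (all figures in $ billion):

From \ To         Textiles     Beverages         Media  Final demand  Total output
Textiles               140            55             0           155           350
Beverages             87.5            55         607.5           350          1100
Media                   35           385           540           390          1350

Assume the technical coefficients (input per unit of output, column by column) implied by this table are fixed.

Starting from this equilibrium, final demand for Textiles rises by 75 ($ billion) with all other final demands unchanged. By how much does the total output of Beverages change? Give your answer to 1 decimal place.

Technical coefficients a_ij = z_ij / X_j:
  a_TT = 140/350 = 0.40, a_BT = 87.5/350 = 0.25, a_MT = 35/350 = 0.10
  a_TB = 55/1100 = 0.05, a_BB = 55/1100 = 0.05, a_MB = 385/1100 = 0.35
  a_TM = 0/1350 = 0.00, a_BM = 607.5/1350 = 0.45, a_MM = 540/1350 = 0.40
I − A =
  [   0.60    -0.05     0.00]
  [  -0.25     0.95    -0.45]
  [  -0.10    -0.35     0.60]
Cofactors of I−A, C_ij = (−1)^(i+j)·(minor ij) (rows/columns in the sector order above):
  C_11 = (0.95)(0.60) − (-0.45)(-0.35) = 0.4125
  C_12 = −[(-0.25)(0.60) − (-0.45)(-0.10)] = 0.1950
  C_13 = (-0.25)(-0.35) − (0.95)(-0.10) = 0.1825
  C_21 = −[(-0.05)(0.60) − (0.00)(-0.35)] = 0.0300
  C_22 = (0.60)(0.60) − (0.00)(-0.10) = 0.3600
  C_23 = −[(0.60)(-0.35) − (-0.05)(-0.10)] = 0.2150
  C_31 = (-0.05)(-0.45) − (0.00)(0.95) = 0.0225
  C_32 = −[(0.60)(-0.45) − (0.00)(-0.25)] = 0.2700
  C_33 = (0.60)(0.95) − (-0.05)(-0.25) = 0.5575
det(I−A) = Σ_j (I−A)_1j·C_1j = (0.60)(0.4125) + (-0.05)(0.1950) + (0.00)(0.1825) = 0.23775
adj(I−A) = Cᵀ =
  [ 0.4125   0.0300   0.0225]
  [ 0.1950   0.3600   0.2700]
  [ 0.1825   0.2150   0.5575]
(I − A)⁻¹ = adj(I−A) / det(I−A) ≈
  [   1.7350     0.1262     0.0946]
  [   0.8202     1.5142     1.1356]
  [   0.7676     0.9043     2.3449]
Δx = (I − A)⁻¹ Δd with Δd having +75 in the Textiles component and 0 elsewhere.
So Δx_B = L_BT · (+75), where L_BT = adj(I−A)_BT / det(I−A) = 0.1950 / 0.23775.
Δx_B = 0.1950 × (+75) / 0.23775 = 14.625 / 0.23775 ≈ 61.5.

Δx_B = 61.5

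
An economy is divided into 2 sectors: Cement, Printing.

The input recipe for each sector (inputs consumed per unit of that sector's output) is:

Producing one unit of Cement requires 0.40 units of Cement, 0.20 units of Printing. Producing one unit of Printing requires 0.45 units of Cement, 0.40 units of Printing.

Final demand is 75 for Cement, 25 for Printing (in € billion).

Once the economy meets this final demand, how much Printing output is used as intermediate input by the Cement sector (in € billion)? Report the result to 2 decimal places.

I − A =
  [   0.60    -0.45]
  [  -0.20     0.60]
det(I−A) = (0.60)(0.60) − (-0.45)(-0.20) = 0.2700
adj(I−A) = [[0.60, 0.45], [0.20, 0.60]]
(I − A)⁻¹ = adj(I−A) / det(I−A) ≈
  [   2.2222     1.6667]
  [   0.7407     2.2222]
First solve x = (I − A)⁻¹ d = adj(I−A)·d / det(I−A); in particular x_1 = (0.60·75 + 0.45·25) / 0.2700 = 56.25 / 0.2700 ≈ 208.3333.
Intermediate flow from 2 to 1: z_21 = a_21 · x_1 = 0.20 × 56.25 / 0.2700 = 11.25 / 0.2700 ≈ 41.67.

z_21 = 41.67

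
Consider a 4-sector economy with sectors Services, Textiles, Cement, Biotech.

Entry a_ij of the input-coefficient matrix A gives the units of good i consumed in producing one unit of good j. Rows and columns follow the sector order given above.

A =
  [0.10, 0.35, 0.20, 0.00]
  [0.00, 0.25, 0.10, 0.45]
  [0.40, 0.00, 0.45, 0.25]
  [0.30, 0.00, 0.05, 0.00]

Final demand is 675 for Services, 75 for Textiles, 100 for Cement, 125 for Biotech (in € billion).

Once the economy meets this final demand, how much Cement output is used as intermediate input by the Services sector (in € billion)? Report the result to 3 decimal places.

I − A =
  [   0.90    -0.35    -0.20     0.00]
  [   0.00     0.75    -0.10    -0.45]
  [  -0.40     0.00     0.55    -0.25]
  [  -0.30     0.00    -0.05     1.00]
Compute the cofactors C_ij = (−1)^(i+j)·(3×3 minor ij) of I−A; the adjugate is their transpose:
adj(I−A) = Cᵀ =
  [ 0.403125   0.188125   0.192875   0.132875]
  [ 0.130750   0.388750   0.137250   0.209250]
  [ 0.356250   0.166250   0.627750   0.231750]
  [ 0.138750   0.064750   0.089250   0.297250]
det(I−A) = Σ_j (I−A)_1j·C_1j = (0.90)(0.403125) + (-0.35)(0.130750) + (-0.20)(0.356250) + (0.00)(0.138750) = 0.2458
(I − A)⁻¹ = adj(I−A) / det(I−A) ≈
  [   1.6401     0.7654     0.7847     0.5406]
  [   0.5319     1.5816     0.5584     0.8513]
  [   1.4493     0.6764     2.5539     0.9428]
  [   0.5645     0.2634     0.3631     1.2093]
First solve x = (I − A)⁻¹ d = adj(I−A)·d / det(I−A); in particular x_1 = (0.403125·675 + 0.188125·75 + 0.192875·100 + 0.132875·125) / 0.2458 = 322.115625 / 0.2458 ≈ 1310.47854.
Intermediate flow from 3 to 1: z_31 = a_31 · x_1 = 0.40 × 322.115625 / 0.2458 = 128.84625 / 0.2458 ≈ 524.191.

z_31 = 524.191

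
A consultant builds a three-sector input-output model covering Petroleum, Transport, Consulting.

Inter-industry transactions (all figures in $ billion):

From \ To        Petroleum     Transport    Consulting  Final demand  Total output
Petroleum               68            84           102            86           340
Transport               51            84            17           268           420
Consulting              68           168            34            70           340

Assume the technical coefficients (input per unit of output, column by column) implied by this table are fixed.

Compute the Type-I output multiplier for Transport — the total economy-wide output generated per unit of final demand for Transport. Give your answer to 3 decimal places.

Technical coefficients a_ij = z_ij / X_j:
  a_PP = 68/340 = 0.20, a_TP = 51/340 = 0.15, a_CP = 68/340 = 0.20
  a_PT = 84/420 = 0.20, a_TT = 84/420 = 0.20, a_CT = 168/420 = 0.40
  a_PC = 102/340 = 0.30, a_TC = 17/340 = 0.05, a_CC = 34/340 = 0.10
I − A =
  [   0.80    -0.20    -0.30]
  [  -0.15     0.80    -0.05]
  [  -0.20    -0.40     0.90]
Cofactors of I−A, C_ij = (−1)^(i+j)·(minor ij) (rows/columns in the sector order above):
  C_11 = (0.80)(0.90) − (-0.05)(-0.40) = 0.7000
  C_12 = −[(-0.15)(0.90) − (-0.05)(-0.20)] = 0.1450
  C_13 = (-0.15)(-0.40) − (0.80)(-0.20) = 0.2200
  C_21 = −[(-0.20)(0.90) − (-0.30)(-0.40)] = 0.3000
  C_22 = (0.80)(0.90) − (-0.30)(-0.20) = 0.6600
  C_23 = −[(0.80)(-0.40) − (-0.20)(-0.20)] = 0.3600
  C_31 = (-0.20)(-0.05) − (-0.30)(0.80) = 0.2500
  C_32 = −[(0.80)(-0.05) − (-0.30)(-0.15)] = 0.0850
  C_33 = (0.80)(0.80) − (-0.20)(-0.15) = 0.6100
det(I−A) = Σ_j (I−A)_1j·C_1j = (0.80)(0.7000) + (-0.20)(0.1450) + (-0.30)(0.2200) = 0.4650
adj(I−A) = Cᵀ =
  [ 0.7000   0.3000   0.2500]
  [ 0.1450   0.6600   0.0850]
  [ 0.2200   0.3600   0.6100]
(I − A)⁻¹ = adj(I−A) / det(I−A) ≈
  [   1.5054     0.6452     0.5376]
  [   0.3118     1.4194     0.1828]
  [   0.4731     0.7742     1.3118]
The output multiplier for sector j is the column-j sum of the Leontief inverse (I − A)⁻¹ = adj(I−A) / det(I−A).
Column T of adj(I−A): (0.3000, 0.6600, 0.3600); det(I−A) = 0.4650.
m_T = (0.3000 + 0.6600 + 0.3600) / 0.4650 = 1.32 / 0.4650 ≈ 2.839.

m_T = 2.839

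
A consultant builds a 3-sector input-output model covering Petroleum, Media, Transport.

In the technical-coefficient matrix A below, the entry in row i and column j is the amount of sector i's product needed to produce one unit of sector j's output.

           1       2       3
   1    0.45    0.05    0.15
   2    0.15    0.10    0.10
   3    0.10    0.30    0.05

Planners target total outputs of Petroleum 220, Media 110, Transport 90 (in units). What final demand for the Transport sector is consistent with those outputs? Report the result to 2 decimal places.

I − A =
  [   0.55    -0.05    -0.15]
  [  -0.15     0.90    -0.10]
  [  -0.10    -0.30     0.95]
d = (I − A) x:
  d_1 = (+0.55)·220 + (-0.05)·110 + (-0.15)·90 = 102.00
  d_2 = (-0.15)·220 + (+0.90)·110 + (-0.10)·90 = 57.00
  d_3 = (-0.10)·220 + (-0.30)·110 + (+0.95)·90 = 30.50

d_3 = 30.50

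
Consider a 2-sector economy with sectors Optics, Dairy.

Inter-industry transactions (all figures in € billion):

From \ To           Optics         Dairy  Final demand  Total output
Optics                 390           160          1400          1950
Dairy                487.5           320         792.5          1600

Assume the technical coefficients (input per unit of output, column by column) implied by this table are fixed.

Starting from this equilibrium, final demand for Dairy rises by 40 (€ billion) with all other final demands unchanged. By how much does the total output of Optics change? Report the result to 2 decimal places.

Δx_1 = 6.50

Technical coefficients a_ij = z_ij / X_j:
  a_11 = 390/1950 = 0.20, a_21 = 487.5/1950 = 0.25
  a_12 = 160/1600 = 0.10, a_22 = 320/1600 = 0.20
I − A =
  [   0.80    -0.10]
  [  -0.25     0.80]
det(I−A) = (0.80)(0.80) − (-0.10)(-0.25) = 0.6150
adj(I−A) = [[0.80, 0.10], [0.25, 0.80]]
(I − A)⁻¹ = adj(I−A) / det(I−A) ≈
  [   1.3008     0.1626]
  [   0.4065     1.3008]
Δx = (I − A)⁻¹ Δd with Δd having +40 in the Dairy component and 0 elsewhere.
So Δx_1 = L_12 · (+40), where L_12 = adj(I−A)_12 / det(I−A) = 0.10 / 0.6150.
Δx_1 = 0.10 × (+40) / 0.6150 = 4.00 / 0.6150 ≈ 6.50.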